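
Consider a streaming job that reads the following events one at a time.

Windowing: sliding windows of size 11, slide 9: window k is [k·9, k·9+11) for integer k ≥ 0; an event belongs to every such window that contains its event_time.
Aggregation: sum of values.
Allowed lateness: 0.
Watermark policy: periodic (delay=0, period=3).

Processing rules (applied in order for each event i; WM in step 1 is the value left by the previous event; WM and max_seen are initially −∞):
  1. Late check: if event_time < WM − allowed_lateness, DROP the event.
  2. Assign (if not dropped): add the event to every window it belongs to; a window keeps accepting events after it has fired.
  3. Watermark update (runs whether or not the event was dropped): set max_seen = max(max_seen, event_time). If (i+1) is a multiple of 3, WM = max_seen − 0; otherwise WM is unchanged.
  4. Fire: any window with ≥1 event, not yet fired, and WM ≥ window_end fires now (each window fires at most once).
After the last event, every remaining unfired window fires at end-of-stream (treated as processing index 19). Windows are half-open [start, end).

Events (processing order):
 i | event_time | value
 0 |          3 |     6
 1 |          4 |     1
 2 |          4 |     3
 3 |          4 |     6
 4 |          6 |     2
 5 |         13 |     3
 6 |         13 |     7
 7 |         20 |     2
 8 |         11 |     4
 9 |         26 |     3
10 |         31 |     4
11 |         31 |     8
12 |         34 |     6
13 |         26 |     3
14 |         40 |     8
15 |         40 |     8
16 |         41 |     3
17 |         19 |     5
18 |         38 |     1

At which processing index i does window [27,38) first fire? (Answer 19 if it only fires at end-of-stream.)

i=0 t=3 v=6: → [0,11); WM=−∞
i=1 t=4 v=1: → [0,11); WM=−∞
i=2 t=4 v=3: → [0,11); WM=4
i=3 t=4 v=6: → [0,11); WM=4
i=4 t=6 v=2: → [0,11); WM=4
i=5 t=13 v=3: → [9,20); WM=13; [0,11) fires=18
i=6 t=13 v=7: → [9,20); WM=13
i=7 t=20 v=2: → [18,29); WM=13
i=8 t=11 v=4: DROP (t<13-0); WM=20; [9,20) fires=10
i=9 t=26 v=3: → [18,29); WM=20
i=10 t=31 v=4: → [27,38); WM=20
i=11 t=31 v=8: → [27,38); WM=31; [18,29) fires=5
i=12 t=34 v=6: → [27,38); WM=31
i=13 t=26 v=3: DROP (t<31-0); WM=31
i=14 t=40 v=8: → [36,47); WM=40; [27,38) fires=18
i=15 t=40 v=8: → [36,47); WM=40
i=16 t=41 v=3: → [36,47); WM=40
i=17 t=19 v=5: DROP (t<40-0); WM=41
i=18 t=38 v=1: DROP (t<41-0); WM=41

14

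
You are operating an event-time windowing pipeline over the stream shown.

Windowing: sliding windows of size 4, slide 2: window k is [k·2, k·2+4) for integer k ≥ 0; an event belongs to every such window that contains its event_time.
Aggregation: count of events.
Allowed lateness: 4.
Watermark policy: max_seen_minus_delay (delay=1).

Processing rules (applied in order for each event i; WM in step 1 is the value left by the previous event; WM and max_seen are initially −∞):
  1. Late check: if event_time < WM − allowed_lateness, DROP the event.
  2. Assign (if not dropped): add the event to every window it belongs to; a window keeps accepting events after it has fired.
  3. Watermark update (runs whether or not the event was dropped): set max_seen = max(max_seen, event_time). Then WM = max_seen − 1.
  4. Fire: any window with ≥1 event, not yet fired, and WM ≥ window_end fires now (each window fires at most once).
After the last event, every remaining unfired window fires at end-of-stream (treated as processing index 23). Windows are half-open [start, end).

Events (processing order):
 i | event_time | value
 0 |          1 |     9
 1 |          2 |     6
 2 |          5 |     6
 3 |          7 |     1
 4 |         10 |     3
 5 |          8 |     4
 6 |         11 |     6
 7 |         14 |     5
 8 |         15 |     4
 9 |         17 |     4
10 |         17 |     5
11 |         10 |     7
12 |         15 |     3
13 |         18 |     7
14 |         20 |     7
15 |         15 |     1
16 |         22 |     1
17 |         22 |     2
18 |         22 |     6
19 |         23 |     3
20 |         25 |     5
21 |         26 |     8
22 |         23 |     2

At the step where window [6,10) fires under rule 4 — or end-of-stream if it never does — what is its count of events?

2

i=0 t=1 v=9: → [0,4); WM=0
i=1 t=2 v=6: → [2,6),[0,4); WM=1
i=2 t=5 v=6: → [4,8),[2,6); WM=4; [0,4) fires=2
i=3 t=7 v=1: → [6,10),[4,8); WM=6; [2,6) fires=2
i=4 t=10 v=3: → [10,14),[8,12); WM=9; [4,8) fires=2
i=5 t=8 v=4: → [8,12),[6,10); WM=9
i=6 t=11 v=6: → [10,14),[8,12); WM=10; [6,10) fires=2
i=7 t=14 v=5: → [14,18),[12,16); WM=13; [8,12) fires=3
i=8 t=15 v=4: → [14,18),[12,16); WM=14; [10,14) fires=2
i=9 t=17 v=4: → [16,20),[14,18); WM=16; [12,16) fires=2
i=10 t=17 v=5: → [16,20),[14,18); WM=16
i=11 t=10 v=7: DROP (t<16-4); WM=16
i=12 t=15 v=3: → [14,18),[12,16); WM=16
i=13 t=18 v=7: → [18,22),[16,20); WM=17
i=14 t=20 v=7: → [20,24),[18,22); WM=19; [14,18) fires=5
i=15 t=15 v=1: → [14,18),[12,16); WM=19
i=16 t=22 v=1: → [22,26),[20,24); WM=21; [16,20) fires=3
i=17 t=22 v=2: → [22,26),[20,24); WM=21
i=18 t=22 v=6: → [22,26),[20,24); WM=21
i=19 t=23 v=3: → [22,26),[20,24); WM=22; [18,22) fires=2
i=20 t=25 v=5: → [24,28),[22,26); WM=24; [20,24) fires=5
i=21 t=26 v=8: → [26,30),[24,28); WM=25
i=22 t=23 v=2: → [22,26),[20,24); WM=25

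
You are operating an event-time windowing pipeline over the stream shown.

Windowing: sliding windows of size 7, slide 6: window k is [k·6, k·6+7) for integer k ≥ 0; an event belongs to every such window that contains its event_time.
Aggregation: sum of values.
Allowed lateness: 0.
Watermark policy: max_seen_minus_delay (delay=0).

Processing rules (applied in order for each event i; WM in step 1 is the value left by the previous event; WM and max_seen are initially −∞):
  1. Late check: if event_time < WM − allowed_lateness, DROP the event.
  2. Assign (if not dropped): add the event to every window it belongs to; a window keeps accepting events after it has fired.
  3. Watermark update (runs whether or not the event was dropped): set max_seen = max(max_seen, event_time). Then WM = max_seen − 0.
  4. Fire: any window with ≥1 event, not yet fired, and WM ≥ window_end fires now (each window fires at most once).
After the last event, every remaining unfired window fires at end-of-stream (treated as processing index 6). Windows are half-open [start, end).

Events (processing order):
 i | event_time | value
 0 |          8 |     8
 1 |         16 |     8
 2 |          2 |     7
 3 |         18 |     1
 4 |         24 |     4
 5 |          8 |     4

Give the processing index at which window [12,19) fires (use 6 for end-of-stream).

i=0 t=8 v=8: → [6,13); WM=8
i=1 t=16 v=8: → [12,19); WM=16; [6,13) fires=8
i=2 t=2 v=7: DROP (t<16-0); WM=16
i=3 t=18 v=1: → [18,25),[12,19); WM=18
i=4 t=24 v=4: → [24,31),[18,25); WM=24; [12,19) fires=9
i=5 t=8 v=4: DROP (t<24-0); WM=24

4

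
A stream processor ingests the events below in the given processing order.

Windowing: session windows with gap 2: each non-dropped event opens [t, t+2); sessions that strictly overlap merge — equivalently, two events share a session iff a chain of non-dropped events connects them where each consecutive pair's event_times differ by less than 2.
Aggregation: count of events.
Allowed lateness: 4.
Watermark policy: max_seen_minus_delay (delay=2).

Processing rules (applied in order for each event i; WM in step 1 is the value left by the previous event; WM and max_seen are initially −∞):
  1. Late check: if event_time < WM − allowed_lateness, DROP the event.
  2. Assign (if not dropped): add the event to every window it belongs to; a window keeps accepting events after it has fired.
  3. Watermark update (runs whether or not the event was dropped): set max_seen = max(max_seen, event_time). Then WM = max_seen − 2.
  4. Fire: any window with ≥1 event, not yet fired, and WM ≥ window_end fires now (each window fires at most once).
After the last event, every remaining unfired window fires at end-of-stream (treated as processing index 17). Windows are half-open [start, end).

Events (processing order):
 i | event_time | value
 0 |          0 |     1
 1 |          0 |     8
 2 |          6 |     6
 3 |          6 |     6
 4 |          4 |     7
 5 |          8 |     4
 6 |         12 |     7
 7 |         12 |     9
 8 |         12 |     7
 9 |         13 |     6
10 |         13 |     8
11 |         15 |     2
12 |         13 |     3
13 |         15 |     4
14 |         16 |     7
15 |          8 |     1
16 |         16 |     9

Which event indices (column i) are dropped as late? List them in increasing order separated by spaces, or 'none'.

i=0 t=0 v=1: → [0,2); WM=-2
i=1 t=0 v=8: → [0,2); WM=-2
i=2 t=6 v=6: → [6,8); WM=4
i=3 t=6 v=6: → [6,8); WM=4
i=4 t=4 v=7: → [4,6); WM=4
i=5 t=8 v=4: → [8,10); WM=6
i=6 t=12 v=7: → [12,14); WM=10
i=7 t=12 v=9: → [12,14); WM=10
i=8 t=12 v=7: → [12,14); WM=10
i=9 t=13 v=6: → [12,15); WM=11
i=10 t=13 v=8: → [12,15); WM=11
i=11 t=15 v=2: → [15,17); WM=13
i=12 t=13 v=3: → [12,15); WM=13
i=13 t=15 v=4: → [15,17); WM=13
i=14 t=16 v=7: → [15,18); WM=14
i=15 t=8 v=1: DROP (t<14-4); WM=14
i=16 t=16 v=9: → [15,18); WM=14

15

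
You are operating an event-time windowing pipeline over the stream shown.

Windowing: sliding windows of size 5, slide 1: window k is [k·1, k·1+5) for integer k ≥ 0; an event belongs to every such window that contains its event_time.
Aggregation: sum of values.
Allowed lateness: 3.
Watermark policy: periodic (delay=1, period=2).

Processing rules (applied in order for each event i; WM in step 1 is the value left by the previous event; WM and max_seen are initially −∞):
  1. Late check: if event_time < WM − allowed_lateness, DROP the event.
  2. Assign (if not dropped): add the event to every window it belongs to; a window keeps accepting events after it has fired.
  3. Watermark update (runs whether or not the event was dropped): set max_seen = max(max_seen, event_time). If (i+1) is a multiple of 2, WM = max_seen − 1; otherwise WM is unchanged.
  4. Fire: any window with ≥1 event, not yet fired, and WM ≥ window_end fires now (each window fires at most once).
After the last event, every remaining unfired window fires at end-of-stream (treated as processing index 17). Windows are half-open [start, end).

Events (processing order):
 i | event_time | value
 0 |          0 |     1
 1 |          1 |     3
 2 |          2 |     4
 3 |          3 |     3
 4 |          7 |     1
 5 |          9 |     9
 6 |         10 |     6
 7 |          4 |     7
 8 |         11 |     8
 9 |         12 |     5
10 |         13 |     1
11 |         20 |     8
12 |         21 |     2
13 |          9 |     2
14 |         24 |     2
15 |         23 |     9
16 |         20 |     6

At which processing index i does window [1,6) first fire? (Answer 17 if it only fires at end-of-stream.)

i=0 t=0 v=1: → [0,5); WM=−∞
i=1 t=1 v=3: → [1,6),[0,5); WM=0
i=2 t=2 v=4: → [2,7),[1,6),[0,5); WM=0
i=3 t=3 v=3: → [3,8),[2,7),[1,6),[0,5); WM=2
i=4 t=7 v=1: → [7,12),[6,11),[5,10),[4,9),[3,8); WM=2
i=5 t=9 v=9: → [9,14),[8,13),[7,12),[6,11),[5,10); WM=8; [0,5) fires=11 [1,6) fires=10 [2,7) fires=7 [3,8) fires=4
i=6 t=10 v=6: → [10,15),[9,14),[8,13),[7,12),[6,11); WM=8
i=7 t=4 v=7: DROP (t<8-3); WM=9; [4,9) fires=1
i=8 t=11 v=8: → [11,16),[10,15),[9,14),[8,13),[7,12); WM=9
i=9 t=12 v=5: → [12,17),[11,16),[10,15),[9,14),[8,13); WM=11; [5,10) fires=10 [6,11) fires=16
i=10 t=13 v=1: → [13,18),[12,17),[11,16),[10,15),[9,14); WM=11
i=11 t=20 v=8: → [20,25),[19,24),[18,23),[17,22),[16,21); WM=19; [7,12) fires=24 [8,13) fires=28 [9,14) fires=29 [10,15) fires=20 [11,16) fires=14 [12,17) fires=6 [13,18) fires=1
i=12 t=21 v=2: → [21,26),[20,25),[19,24),[18,23),[17,22); WM=19
i=13 t=9 v=2: DROP (t<19-3); WM=20
i=14 t=24 v=2: → [24,29),[23,28),[22,27),[21,26),[20,25); WM=20
i=15 t=23 v=9: → [23,28),[22,27),[21,26),[20,25),[19,24); WM=23; [16,21) fires=8 [17,22) fires=10 [18,23) fires=10
i=16 t=20 v=6: → [20,25),[19,24),[18,23),[17,22),[16,21); WM=23

5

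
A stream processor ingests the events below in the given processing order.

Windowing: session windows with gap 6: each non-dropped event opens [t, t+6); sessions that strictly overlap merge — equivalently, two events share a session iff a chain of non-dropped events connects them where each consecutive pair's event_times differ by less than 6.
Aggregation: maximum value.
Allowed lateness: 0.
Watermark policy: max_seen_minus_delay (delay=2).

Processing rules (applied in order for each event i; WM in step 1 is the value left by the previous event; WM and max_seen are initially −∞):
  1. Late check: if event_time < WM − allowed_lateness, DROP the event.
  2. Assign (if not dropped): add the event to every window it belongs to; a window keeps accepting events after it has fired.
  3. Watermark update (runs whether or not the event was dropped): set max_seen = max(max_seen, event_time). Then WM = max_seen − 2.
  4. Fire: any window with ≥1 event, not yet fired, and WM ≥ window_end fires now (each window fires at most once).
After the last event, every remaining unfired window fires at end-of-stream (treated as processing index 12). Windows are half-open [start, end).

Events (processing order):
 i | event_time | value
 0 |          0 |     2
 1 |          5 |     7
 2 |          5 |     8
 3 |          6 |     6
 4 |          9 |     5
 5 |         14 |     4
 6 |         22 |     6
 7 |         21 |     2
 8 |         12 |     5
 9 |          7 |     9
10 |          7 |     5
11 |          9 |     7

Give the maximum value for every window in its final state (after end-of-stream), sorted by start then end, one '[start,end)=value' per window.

[0,20)=8 [21,28)=6

i=0 t=0 v=2: → [0,6); WM=-2
i=1 t=5 v=7: → [0,11); WM=3
i=2 t=5 v=8: → [0,11); WM=3
i=3 t=6 v=6: → [0,12); WM=4
i=4 t=9 v=5: → [0,15); WM=7
i=5 t=14 v=4: → [0,20); WM=12
i=6 t=22 v=6: → [22,28); WM=20
i=7 t=21 v=2: → [21,28); WM=20
i=8 t=12 v=5: DROP (t<20-0); WM=20
i=9 t=7 v=9: DROP (t<20-0); WM=20
i=10 t=7 v=5: DROP (t<20-0); WM=20
i=11 t=9 v=7: DROP (t<20-0); WM=20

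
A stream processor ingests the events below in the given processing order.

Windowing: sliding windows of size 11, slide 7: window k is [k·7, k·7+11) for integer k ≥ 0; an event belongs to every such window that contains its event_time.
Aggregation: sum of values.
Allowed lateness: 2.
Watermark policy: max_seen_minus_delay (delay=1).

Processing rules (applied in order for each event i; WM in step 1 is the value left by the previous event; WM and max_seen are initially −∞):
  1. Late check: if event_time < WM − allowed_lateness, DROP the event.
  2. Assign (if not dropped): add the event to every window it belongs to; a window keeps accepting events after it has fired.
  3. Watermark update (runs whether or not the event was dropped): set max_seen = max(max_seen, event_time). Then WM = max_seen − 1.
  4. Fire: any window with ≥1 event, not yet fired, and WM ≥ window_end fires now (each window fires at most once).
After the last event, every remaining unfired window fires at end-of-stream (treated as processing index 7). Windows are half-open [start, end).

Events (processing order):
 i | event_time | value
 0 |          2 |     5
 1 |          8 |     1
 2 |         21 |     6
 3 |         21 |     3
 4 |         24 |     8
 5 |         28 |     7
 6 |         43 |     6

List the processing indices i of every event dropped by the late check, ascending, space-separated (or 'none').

i=0 t=2 v=5: → [0,11); WM=1
i=1 t=8 v=1: → [7,18),[0,11); WM=7
i=2 t=21 v=6: → [21,32),[14,25); WM=20; [0,11) fires=6 [7,18) fires=1
i=3 t=21 v=3: → [21,32),[14,25); WM=20
i=4 t=24 v=8: → [21,32),[14,25); WM=23
i=5 t=28 v=7: → [28,39),[21,32); WM=27; [14,25) fires=17
i=6 t=43 v=6: → [42,53),[35,46); WM=42; [21,32) fires=24 [28,39) fires=7

none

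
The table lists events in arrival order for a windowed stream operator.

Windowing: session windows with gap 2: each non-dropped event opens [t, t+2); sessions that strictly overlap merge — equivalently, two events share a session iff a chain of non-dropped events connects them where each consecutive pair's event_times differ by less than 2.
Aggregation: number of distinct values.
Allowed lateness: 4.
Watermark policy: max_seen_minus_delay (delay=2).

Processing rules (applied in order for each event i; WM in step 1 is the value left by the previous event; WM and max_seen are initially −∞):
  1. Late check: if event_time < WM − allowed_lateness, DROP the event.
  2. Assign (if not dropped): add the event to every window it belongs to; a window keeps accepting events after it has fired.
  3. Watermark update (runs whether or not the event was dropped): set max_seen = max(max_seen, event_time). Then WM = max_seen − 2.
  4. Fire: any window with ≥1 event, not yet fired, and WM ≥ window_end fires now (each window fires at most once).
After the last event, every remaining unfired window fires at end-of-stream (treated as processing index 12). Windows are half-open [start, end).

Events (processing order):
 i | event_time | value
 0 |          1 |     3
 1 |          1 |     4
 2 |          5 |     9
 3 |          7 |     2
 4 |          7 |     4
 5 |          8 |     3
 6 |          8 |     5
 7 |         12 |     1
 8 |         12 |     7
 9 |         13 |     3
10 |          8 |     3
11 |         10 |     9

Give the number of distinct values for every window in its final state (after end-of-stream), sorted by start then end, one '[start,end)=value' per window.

i=0 t=1 v=3: → [1,3); WM=-1
i=1 t=1 v=4: → [1,3); WM=-1
i=2 t=5 v=9: → [5,7); WM=3
i=3 t=7 v=2: → [7,9); WM=5
i=4 t=7 v=4: → [7,9); WM=5
i=5 t=8 v=3: → [7,10); WM=6
i=6 t=8 v=5: → [7,10); WM=6
i=7 t=12 v=1: → [12,14); WM=10
i=8 t=12 v=7: → [12,14); WM=10
i=9 t=13 v=3: → [12,15); WM=11
i=10 t=8 v=3: → [7,10); WM=11
i=11 t=10 v=9: → [10,12); WM=11

[1,3)=2 [5,7)=1 [7,10)=4 [10,12)=1 [12,15)=3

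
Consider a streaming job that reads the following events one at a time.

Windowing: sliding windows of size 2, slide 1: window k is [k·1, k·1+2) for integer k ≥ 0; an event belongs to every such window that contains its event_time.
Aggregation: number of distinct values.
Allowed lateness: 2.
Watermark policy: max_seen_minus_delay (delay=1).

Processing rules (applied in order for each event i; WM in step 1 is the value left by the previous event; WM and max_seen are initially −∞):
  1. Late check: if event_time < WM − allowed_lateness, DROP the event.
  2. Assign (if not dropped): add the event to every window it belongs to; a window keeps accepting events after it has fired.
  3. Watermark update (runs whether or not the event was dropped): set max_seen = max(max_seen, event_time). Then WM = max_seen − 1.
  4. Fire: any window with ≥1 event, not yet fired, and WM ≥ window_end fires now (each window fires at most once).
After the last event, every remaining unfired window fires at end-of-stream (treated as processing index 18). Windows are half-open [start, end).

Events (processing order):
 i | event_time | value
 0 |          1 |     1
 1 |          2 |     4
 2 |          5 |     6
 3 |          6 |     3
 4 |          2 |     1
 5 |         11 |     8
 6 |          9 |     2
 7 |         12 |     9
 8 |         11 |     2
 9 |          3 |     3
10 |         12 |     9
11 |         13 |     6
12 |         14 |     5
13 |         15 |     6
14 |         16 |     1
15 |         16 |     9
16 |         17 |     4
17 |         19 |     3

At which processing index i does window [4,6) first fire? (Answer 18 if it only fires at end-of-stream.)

5

i=0 t=1 v=1: → [1,3),[0,2); WM=0
i=1 t=2 v=4: → [2,4),[1,3); WM=1
i=2 t=5 v=6: → [5,7),[4,6); WM=4; [0,2) fires=1 [1,3) fires=2 [2,4) fires=1
i=3 t=6 v=3: → [6,8),[5,7); WM=5
i=4 t=2 v=1: DROP (t<5-2); WM=5
i=5 t=11 v=8: → [11,13),[10,12); WM=10; [4,6) fires=1 [5,7) fires=2 [6,8) fires=1
i=6 t=9 v=2: → [9,11),[8,10); WM=10; [8,10) fires=1
i=7 t=12 v=9: → [12,14),[11,13); WM=11; [9,11) fires=1
i=8 t=11 v=2: → [11,13),[10,12); WM=11
i=9 t=3 v=3: DROP (t<11-2); WM=11
i=10 t=12 v=9: → [12,14),[11,13); WM=11
i=11 t=13 v=6: → [13,15),[12,14); WM=12; [10,12) fires=2
i=12 t=14 v=5: → [14,16),[13,15); WM=13; [11,13) fires=3
i=13 t=15 v=6: → [15,17),[14,16); WM=14; [12,14) fires=2
i=14 t=16 v=1: → [16,18),[15,17); WM=15; [13,15) fires=2
i=15 t=16 v=9: → [16,18),[15,17); WM=15
i=16 t=17 v=4: → [17,19),[16,18); WM=16; [14,16) fires=2
i=17 t=19 v=3: → [19,21),[18,20); WM=18; [15,17) fires=3 [16,18) fires=3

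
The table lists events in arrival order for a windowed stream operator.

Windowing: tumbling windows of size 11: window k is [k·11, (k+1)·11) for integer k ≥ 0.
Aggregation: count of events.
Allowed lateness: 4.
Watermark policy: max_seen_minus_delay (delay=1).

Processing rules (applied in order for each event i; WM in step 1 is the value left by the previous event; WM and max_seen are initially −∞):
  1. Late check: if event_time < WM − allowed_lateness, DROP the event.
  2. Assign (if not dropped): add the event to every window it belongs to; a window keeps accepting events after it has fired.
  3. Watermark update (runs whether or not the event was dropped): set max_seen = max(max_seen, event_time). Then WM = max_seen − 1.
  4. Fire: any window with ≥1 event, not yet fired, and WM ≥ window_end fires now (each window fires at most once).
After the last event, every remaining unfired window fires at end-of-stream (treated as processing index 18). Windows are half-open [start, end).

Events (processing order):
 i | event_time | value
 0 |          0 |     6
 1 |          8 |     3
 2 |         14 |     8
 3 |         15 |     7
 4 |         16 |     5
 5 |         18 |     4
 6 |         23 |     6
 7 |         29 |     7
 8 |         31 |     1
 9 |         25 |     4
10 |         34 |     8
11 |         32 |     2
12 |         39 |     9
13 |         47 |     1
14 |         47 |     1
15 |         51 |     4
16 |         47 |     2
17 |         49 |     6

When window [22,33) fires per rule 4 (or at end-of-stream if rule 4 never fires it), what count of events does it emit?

i=0 t=0 v=6: → [0,11); WM=-1
i=1 t=8 v=3: → [0,11); WM=7
i=2 t=14 v=8: → [11,22); WM=13; [0,11) fires=2
i=3 t=15 v=7: → [11,22); WM=14
i=4 t=16 v=5: → [11,22); WM=15
i=5 t=18 v=4: → [11,22); WM=17
i=6 t=23 v=6: → [22,33); WM=22; [11,22) fires=4
i=7 t=29 v=7: → [22,33); WM=28
i=8 t=31 v=1: → [22,33); WM=30
i=9 t=25 v=4: DROP (t<30-4); WM=30
i=10 t=34 v=8: → [33,44); WM=33; [22,33) fires=3
i=11 t=32 v=2: → [22,33); WM=33
i=12 t=39 v=9: → [33,44); WM=38
i=13 t=47 v=1: → [44,55); WM=46; [33,44) fires=2
i=14 t=47 v=1: → [44,55); WM=46
i=15 t=51 v=4: → [44,55); WM=50
i=16 t=47 v=2: → [44,55); WM=50
i=17 t=49 v=6: → [44,55); WM=50

3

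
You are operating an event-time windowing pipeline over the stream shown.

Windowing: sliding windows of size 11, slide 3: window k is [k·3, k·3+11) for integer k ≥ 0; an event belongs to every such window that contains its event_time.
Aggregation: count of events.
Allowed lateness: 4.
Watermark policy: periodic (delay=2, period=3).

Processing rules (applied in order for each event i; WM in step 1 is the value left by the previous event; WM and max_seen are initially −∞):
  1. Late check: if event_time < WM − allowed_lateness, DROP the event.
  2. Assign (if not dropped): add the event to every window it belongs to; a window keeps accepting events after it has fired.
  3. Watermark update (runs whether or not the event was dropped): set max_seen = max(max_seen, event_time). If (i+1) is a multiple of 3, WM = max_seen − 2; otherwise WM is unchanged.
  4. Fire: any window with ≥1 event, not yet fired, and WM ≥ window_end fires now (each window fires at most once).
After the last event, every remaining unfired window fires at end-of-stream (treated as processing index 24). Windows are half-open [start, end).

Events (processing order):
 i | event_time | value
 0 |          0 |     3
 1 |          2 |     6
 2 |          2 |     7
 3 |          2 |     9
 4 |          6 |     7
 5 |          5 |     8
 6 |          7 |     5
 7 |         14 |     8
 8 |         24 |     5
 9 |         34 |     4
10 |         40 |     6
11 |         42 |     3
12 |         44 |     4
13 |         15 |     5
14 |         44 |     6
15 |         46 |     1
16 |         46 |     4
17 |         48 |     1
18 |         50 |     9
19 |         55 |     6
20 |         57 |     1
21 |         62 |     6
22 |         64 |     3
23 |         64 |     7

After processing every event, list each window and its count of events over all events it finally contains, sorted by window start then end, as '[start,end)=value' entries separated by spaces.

i=0 t=0 v=3: → [0,11); WM=−∞
i=1 t=2 v=6: → [0,11); WM=−∞
i=2 t=2 v=7: → [0,11); WM=0
i=3 t=2 v=9: → [0,11); WM=0
i=4 t=6 v=7: → [6,17),[3,14),[0,11); WM=0
i=5 t=5 v=8: → [3,14),[0,11); WM=4
i=6 t=7 v=5: → [6,17),[3,14),[0,11); WM=4
i=7 t=14 v=8: → [12,23),[9,20),[6,17); WM=4
i=8 t=24 v=5: → [24,35),[21,32),[18,29),[15,26); WM=22; [0,11) fires=7 [3,14) fires=3 [6,17) fires=3 [9,20) fires=1
i=9 t=34 v=4: → [33,44),[30,41),[27,38),[24,35); WM=22
i=10 t=40 v=6: → [39,50),[36,47),[33,44),[30,41); WM=22
i=11 t=42 v=3: → [42,53),[39,50),[36,47),[33,44); WM=40; [12,23) fires=1 [15,26) fires=1 [18,29) fires=1 [21,32) fires=1 [24,35) fires=2 [27,38) fires=1
i=12 t=44 v=4: → [42,53),[39,50),[36,47); WM=40
i=13 t=15 v=5: DROP (t<40-4); WM=40
i=14 t=44 v=6: → [42,53),[39,50),[36,47); WM=42; [30,41) fires=2
i=15 t=46 v=1: → [45,56),[42,53),[39,50),[36,47); WM=42
i=16 t=46 v=4: → [45,56),[42,53),[39,50),[36,47); WM=42
i=17 t=48 v=1: → [48,59),[45,56),[42,53),[39,50); WM=46; [33,44) fires=3
i=18 t=50 v=9: → [48,59),[45,56),[42,53); WM=46
i=19 t=55 v=6: → [54,65),[51,62),[48,59),[45,56); WM=46
i=20 t=57 v=1: → [57,68),[54,65),[51,62),[48,59); WM=55; [36,47) fires=6 [39,50) fires=7 [42,53) fires=7
i=21 t=62 v=6: → [60,71),[57,68),[54,65); WM=55
i=22 t=64 v=3: → [63,74),[60,71),[57,68),[54,65); WM=55
i=23 t=64 v=7: → [63,74),[60,71),[57,68),[54,65); WM=62; [45,56) fires=5 [48,59) fires=4 [51,62) fires=2

[0,11)=7 [3,14)=3 [6,17)=3 [9,20)=1 [12,23)=1 [15,26)=1 [18,29)=1 [21,32)=1 [24,35)=2 [27,38)=1 [30,41)=2 [33,44)=3 [36,47)=6 [39,50)=7 [42,53)=7 [45,56)=5 [48,59)=4 [51,62)=2 [54,65)=5 [57,68)=4 [60,71)=3 [63,74)=2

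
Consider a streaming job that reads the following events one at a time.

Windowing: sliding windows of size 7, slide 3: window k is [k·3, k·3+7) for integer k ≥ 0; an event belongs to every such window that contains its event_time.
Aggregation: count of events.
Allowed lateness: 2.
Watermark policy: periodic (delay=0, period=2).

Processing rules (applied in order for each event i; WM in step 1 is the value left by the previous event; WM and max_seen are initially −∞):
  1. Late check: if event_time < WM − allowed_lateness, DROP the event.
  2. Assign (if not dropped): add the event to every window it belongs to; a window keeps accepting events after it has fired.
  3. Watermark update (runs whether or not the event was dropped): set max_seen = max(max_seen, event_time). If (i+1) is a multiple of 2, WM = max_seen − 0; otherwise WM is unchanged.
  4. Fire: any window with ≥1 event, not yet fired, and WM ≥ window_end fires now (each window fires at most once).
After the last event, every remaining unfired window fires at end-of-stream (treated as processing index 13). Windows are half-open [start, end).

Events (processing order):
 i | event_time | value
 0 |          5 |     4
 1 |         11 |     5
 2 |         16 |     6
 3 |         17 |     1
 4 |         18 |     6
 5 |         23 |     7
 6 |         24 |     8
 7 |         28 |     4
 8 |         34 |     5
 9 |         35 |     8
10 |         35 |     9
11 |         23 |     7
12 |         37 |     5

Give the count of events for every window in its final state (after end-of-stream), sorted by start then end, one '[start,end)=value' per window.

i=0 t=5 v=4: → [3,10),[0,7); WM=−∞
i=1 t=11 v=5: → [9,16),[6,13); WM=11; [0,7) fires=1 [3,10) fires=1
i=2 t=16 v=6: → [15,22),[12,19); WM=11
i=3 t=17 v=1: → [15,22),[12,19); WM=17; [6,13) fires=1 [9,16) fires=1
i=4 t=18 v=6: → [18,25),[15,22),[12,19); WM=17
i=5 t=23 v=7: → [21,28),[18,25); WM=23; [12,19) fires=3 [15,22) fires=3
i=6 t=24 v=8: → [24,31),[21,28),[18,25); WM=23
i=7 t=28 v=4: → [27,34),[24,31); WM=28; [18,25) fires=3 [21,28) fires=2
i=8 t=34 v=5: → [33,40),[30,37); WM=28
i=9 t=35 v=8: → [33,40),[30,37); WM=35; [24,31) fires=2 [27,34) fires=1
i=10 t=35 v=9: → [33,40),[30,37); WM=35
i=11 t=23 v=7: DROP (t<35-2); WM=35
i=12 t=37 v=5: → [36,43),[33,40); WM=35

[0,7)=1 [3,10)=1 [6,13)=1 [9,16)=1 [12,19)=3 [15,22)=3 [18,25)=3 [21,28)=2 [24,31)=2 [27,34)=1 [30,37)=3 [33,40)=4 [36,43)=1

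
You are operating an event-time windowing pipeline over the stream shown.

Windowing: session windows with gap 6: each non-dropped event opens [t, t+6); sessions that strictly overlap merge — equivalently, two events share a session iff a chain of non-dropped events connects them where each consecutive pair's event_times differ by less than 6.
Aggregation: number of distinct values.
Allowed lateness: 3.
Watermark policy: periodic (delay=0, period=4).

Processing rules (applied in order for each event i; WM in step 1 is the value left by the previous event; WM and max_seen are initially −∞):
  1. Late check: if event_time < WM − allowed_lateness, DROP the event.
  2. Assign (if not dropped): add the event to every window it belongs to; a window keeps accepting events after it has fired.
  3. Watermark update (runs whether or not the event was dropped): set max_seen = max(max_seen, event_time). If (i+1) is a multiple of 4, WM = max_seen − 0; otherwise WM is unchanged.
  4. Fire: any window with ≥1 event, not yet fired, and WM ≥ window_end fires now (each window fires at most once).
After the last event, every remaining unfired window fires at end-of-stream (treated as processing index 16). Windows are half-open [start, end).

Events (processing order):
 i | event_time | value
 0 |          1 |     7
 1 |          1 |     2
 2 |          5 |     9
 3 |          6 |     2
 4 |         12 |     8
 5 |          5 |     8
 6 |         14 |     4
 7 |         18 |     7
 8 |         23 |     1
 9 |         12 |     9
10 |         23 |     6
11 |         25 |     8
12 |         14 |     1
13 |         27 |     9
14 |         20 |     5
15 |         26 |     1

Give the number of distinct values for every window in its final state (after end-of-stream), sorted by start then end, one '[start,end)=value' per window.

[1,12)=4 [12,33)=6

i=0 t=1 v=7: → [1,7); WM=−∞
i=1 t=1 v=2: → [1,7); WM=−∞
i=2 t=5 v=9: → [1,11); WM=−∞
i=3 t=6 v=2: → [1,12); WM=6
i=4 t=12 v=8: → [12,18); WM=6
i=5 t=5 v=8: → [1,12); WM=6
i=6 t=14 v=4: → [12,20); WM=6
i=7 t=18 v=7: → [12,24); WM=18
i=8 t=23 v=1: → [12,29); WM=18
i=9 t=12 v=9: DROP (t<18-3); WM=18
i=10 t=23 v=6: → [12,29); WM=18
i=11 t=25 v=8: → [12,31); WM=25
i=12 t=14 v=1: DROP (t<25-3); WM=25
i=13 t=27 v=9: → [12,33); WM=25
i=14 t=20 v=5: DROP (t<25-3); WM=25
i=15 t=26 v=1: → [12,33); WM=27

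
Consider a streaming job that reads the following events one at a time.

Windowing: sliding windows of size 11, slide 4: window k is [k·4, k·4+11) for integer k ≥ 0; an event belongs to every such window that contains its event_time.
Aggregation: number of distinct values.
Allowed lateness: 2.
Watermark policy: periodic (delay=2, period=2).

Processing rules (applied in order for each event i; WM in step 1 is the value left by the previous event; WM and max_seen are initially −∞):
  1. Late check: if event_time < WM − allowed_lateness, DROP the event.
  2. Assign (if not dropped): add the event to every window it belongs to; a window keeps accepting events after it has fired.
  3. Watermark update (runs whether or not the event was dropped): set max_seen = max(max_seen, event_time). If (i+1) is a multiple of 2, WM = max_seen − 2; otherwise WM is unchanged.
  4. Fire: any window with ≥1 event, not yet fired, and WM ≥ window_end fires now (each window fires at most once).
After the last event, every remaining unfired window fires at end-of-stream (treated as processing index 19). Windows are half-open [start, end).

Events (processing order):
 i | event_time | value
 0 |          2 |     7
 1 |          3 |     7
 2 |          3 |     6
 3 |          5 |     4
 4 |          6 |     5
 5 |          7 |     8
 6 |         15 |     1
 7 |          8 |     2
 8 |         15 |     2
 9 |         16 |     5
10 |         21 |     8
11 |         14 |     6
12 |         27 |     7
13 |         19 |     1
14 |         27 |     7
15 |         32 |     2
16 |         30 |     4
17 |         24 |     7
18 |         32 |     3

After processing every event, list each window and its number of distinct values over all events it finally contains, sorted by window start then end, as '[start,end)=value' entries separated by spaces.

[0,11)=6 [4,15)=5 [8,19)=4 [12,23)=5 [16,27)=3 [20,31)=3 [24,35)=4 [28,39)=3 [32,43)=2

i=0 t=2 v=7: → [0,11); WM=−∞
i=1 t=3 v=7: → [0,11); WM=1
i=2 t=3 v=6: → [0,11); WM=1
i=3 t=5 v=4: → [4,15),[0,11); WM=3
i=4 t=6 v=5: → [4,15),[0,11); WM=3
i=5 t=7 v=8: → [4,15),[0,11); WM=5
i=6 t=15 v=1: → [12,23),[8,19); WM=5
i=7 t=8 v=2: → [8,19),[4,15),[0,11); WM=13; [0,11) fires=6
i=8 t=15 v=2: → [12,23),[8,19); WM=13
i=9 t=16 v=5: → [16,27),[12,23),[8,19); WM=14
i=10 t=21 v=8: → [20,31),[16,27),[12,23); WM=14
i=11 t=14 v=6: → [12,23),[8,19),[4,15); WM=19; [4,15) fires=5 [8,19) fires=4
i=12 t=27 v=7: → [24,35),[20,31); WM=19
i=13 t=19 v=1: → [16,27),[12,23); WM=25; [12,23) fires=5
i=14 t=27 v=7: → [24,35),[20,31); WM=25
i=15 t=32 v=2: → [32,43),[28,39),[24,35); WM=30; [16,27) fires=3
i=16 t=30 v=4: → [28,39),[24,35),[20,31); WM=30
i=17 t=24 v=7: DROP (t<30-2); WM=30
i=18 t=32 v=3: → [32,43),[28,39),[24,35); WM=30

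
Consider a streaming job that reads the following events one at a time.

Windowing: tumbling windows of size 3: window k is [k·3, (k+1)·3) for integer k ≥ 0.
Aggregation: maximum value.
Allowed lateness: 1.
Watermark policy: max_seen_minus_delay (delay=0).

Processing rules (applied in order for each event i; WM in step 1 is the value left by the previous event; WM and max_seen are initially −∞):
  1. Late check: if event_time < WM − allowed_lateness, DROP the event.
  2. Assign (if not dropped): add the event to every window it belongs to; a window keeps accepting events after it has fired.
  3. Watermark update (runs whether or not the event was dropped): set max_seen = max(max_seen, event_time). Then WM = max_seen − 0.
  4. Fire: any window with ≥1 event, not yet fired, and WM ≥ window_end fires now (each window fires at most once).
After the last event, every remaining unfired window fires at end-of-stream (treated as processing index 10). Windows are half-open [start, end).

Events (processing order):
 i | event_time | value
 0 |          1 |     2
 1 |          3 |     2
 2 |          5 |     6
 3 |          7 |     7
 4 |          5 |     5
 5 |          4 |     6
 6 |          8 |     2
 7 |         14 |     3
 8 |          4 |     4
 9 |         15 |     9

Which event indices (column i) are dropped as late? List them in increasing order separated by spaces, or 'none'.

4 5 8

i=0 t=1 v=2: → [0,3); WM=1
i=1 t=3 v=2: → [3,6); WM=3; [0,3) fires=2
i=2 t=5 v=6: → [3,6); WM=5
i=3 t=7 v=7: → [6,9); WM=7; [3,6) fires=6
i=4 t=5 v=5: DROP (t<7-1); WM=7
i=5 t=4 v=6: DROP (t<7-1); WM=7
i=6 t=8 v=2: → [6,9); WM=8
i=7 t=14 v=3: → [12,15); WM=14; [6,9) fires=7
i=8 t=4 v=4: DROP (t<14-1); WM=14
i=9 t=15 v=9: → [15,18); WM=15; [12,15) fires=3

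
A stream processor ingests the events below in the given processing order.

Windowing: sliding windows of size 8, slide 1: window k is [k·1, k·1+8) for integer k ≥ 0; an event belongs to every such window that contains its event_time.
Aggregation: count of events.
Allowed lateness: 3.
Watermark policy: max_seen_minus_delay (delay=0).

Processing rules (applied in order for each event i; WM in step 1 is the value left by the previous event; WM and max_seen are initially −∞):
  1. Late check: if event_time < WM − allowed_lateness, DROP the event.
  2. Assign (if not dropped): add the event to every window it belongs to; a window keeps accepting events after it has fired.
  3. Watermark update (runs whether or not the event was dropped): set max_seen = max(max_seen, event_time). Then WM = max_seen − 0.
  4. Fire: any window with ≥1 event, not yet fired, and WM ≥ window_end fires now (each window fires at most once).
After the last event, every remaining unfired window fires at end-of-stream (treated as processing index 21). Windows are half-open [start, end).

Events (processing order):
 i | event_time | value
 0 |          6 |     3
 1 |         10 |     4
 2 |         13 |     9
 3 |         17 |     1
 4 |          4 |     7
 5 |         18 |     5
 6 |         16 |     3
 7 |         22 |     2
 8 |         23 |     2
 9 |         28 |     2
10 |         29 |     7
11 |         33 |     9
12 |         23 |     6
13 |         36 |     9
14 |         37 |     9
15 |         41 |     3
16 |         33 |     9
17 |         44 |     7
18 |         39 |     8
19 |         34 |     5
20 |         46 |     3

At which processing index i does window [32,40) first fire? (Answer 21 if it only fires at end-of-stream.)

15

i=0 t=6 v=3: → [6,14),[5,13),[4,12),[3,11),[2,10),[1,9),[0,8); WM=6
i=1 t=10 v=4: → [10,18),[9,17),[8,16),[7,15),[6,14),[5,13),[4,12),[3,11); WM=10; [0,8) fires=1 [1,9) fires=1 [2,10) fires=1
i=2 t=13 v=9: → [13,21),[12,20),[11,19),[10,18),[9,17),[8,16),[7,15),[6,14); WM=13; [3,11) fires=2 [4,12) fires=2 [5,13) fires=2
i=3 t=17 v=1: → [17,25),[16,24),[15,23),[14,22),[13,21),[12,20),[11,19),[10,18); WM=17; [6,14) fires=3 [7,15) fires=2 [8,16) fires=2 [9,17) fires=2
i=4 t=4 v=7: DROP (t<17-3); WM=17
i=5 t=18 v=5: → [18,26),[17,25),[16,24),[15,23),[14,22),[13,21),[12,20),[11,19); WM=18; [10,18) fires=3
i=6 t=16 v=3: → [16,24),[15,23),[14,22),[13,21),[12,20),[11,19),[10,18),[9,17); WM=18
i=7 t=22 v=2: → [22,30),[21,29),[20,28),[19,27),[18,26),[17,25),[16,24),[15,23); WM=22; [11,19) fires=4 [12,20) fires=4 [13,21) fires=4 [14,22) fires=3
i=8 t=23 v=2: → [23,31),[22,30),[21,29),[20,28),[19,27),[18,26),[17,25),[16,24); WM=23; [15,23) fires=4
i=9 t=28 v=2: → [28,36),[27,35),[26,34),[25,33),[24,32),[23,31),[22,30),[21,29); WM=28; [16,24) fires=5 [17,25) fires=4 [18,26) fires=3 [19,27) fires=2 [20,28) fires=2
i=10 t=29 v=7: → [29,37),[28,36),[27,35),[26,34),[25,33),[24,32),[23,31),[22,30); WM=29; [21,29) fires=3
i=11 t=33 v=9: → [33,41),[32,40),[31,39),[30,38),[29,37),[28,36),[27,35),[26,34); WM=33; [22,30) fires=4 [23,31) fires=3 [24,32) fires=2 [25,33) fires=2
i=12 t=23 v=6: DROP (t<33-3); WM=33
i=13 t=36 v=9: → [36,44),[35,43),[34,42),[33,41),[32,40),[31,39),[30,38),[29,37); WM=36; [26,34) fires=3 [27,35) fires=3 [28,36) fires=3
i=14 t=37 v=9: → [37,45),[36,44),[35,43),[34,42),[33,41),[32,40),[31,39),[30,38); WM=37; [29,37) fires=3
i=15 t=41 v=3: → [41,49),[40,48),[39,47),[38,46),[37,45),[36,44),[35,43),[34,42); WM=41; [30,38) fires=3 [31,39) fires=3 [32,40) fires=3 [33,41) fires=3
i=16 t=33 v=9: DROP (t<41-3); WM=41
i=17 t=44 v=7: → [44,52),[43,51),[42,50),[41,49),[40,48),[39,47),[38,46),[37,45); WM=44; [34,42) fires=3 [35,43) fires=3 [36,44) fires=3
i=18 t=39 v=8: DROP (t<44-3); WM=44
i=19 t=34 v=5: DROP (t<44-3); WM=44
i=20 t=46 v=3: → [46,54),[45,53),[44,52),[43,51),[42,50),[41,49),[40,48),[39,47); WM=46; [37,45) fires=3 [38,46) fires=2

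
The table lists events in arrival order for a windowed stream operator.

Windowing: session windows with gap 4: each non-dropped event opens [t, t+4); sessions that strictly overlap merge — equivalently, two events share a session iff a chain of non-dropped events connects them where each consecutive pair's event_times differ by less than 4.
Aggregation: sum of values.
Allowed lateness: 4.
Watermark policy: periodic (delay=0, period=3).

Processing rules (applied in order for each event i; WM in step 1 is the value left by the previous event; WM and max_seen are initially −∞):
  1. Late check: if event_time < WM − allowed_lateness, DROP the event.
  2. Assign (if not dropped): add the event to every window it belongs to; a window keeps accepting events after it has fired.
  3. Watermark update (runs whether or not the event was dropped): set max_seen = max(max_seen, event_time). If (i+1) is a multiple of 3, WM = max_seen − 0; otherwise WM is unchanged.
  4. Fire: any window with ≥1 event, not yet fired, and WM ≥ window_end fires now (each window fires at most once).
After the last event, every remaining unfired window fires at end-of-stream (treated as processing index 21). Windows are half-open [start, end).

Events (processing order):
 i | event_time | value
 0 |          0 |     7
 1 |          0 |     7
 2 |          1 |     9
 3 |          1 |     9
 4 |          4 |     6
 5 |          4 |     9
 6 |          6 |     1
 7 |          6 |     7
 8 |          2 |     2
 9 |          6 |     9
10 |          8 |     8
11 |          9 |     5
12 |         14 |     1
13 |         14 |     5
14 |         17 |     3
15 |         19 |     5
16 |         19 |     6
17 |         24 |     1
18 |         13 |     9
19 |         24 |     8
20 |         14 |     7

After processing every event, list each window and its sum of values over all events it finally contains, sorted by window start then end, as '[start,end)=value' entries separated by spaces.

[0,13)=79 [14,23)=20 [24,28)=9

i=0 t=0 v=7: → [0,4); WM=−∞
i=1 t=0 v=7: → [0,4); WM=−∞
i=2 t=1 v=9: → [0,5); WM=1
i=3 t=1 v=9: → [0,5); WM=1
i=4 t=4 v=6: → [0,8); WM=1
i=5 t=4 v=9: → [0,8); WM=4
i=6 t=6 v=1: → [0,10); WM=4
i=7 t=6 v=7: → [0,10); WM=4
i=8 t=2 v=2: → [0,10); WM=6
i=9 t=6 v=9: → [0,10); WM=6
i=10 t=8 v=8: → [0,12); WM=6
i=11 t=9 v=5: → [0,13); WM=9
i=12 t=14 v=1: → [14,18); WM=9
i=13 t=14 v=5: → [14,18); WM=9
i=14 t=17 v=3: → [14,21); WM=17
i=15 t=19 v=5: → [14,23); WM=17
i=16 t=19 v=6: → [14,23); WM=17
i=17 t=24 v=1: → [24,28); WM=24
i=18 t=13 v=9: DROP (t<24-4); WM=24
i=19 t=24 v=8: → [24,28); WM=24
i=20 t=14 v=7: DROP (t<24-4); WM=24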